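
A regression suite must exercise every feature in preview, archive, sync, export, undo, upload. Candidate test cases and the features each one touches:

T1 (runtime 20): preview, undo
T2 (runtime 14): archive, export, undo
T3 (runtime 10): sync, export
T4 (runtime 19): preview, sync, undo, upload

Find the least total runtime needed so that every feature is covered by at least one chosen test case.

33

T2, T4 cover every feature at runtime 14 + 19 = 33.
Any cover uses at least 2 test cases; among all covering selections none totals below 33.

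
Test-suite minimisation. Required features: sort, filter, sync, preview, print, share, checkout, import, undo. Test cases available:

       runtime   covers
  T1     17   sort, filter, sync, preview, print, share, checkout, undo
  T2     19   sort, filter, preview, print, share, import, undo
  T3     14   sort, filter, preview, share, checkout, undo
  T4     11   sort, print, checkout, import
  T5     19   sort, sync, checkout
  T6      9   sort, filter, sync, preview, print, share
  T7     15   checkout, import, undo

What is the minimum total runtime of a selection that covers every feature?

24

T6, T7 cover every feature at runtime 9 + 15 = 24.
Any cover uses at least 2 test cases; among all covering selections none totals below 24.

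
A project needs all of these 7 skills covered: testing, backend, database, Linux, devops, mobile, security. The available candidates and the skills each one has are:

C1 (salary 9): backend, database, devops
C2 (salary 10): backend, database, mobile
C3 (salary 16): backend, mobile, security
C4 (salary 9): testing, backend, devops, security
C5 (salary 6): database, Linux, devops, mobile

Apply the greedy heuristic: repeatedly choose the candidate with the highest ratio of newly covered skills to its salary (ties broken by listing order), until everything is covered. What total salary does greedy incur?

15

Pick 1: C5 adds 4 new (database, Linux, devops, mobile) at salary 6 (ratio 4/6).
Pick 2: C4 adds 3 new (testing, backend, security) at salary 9 (ratio 3/9).
Greedy total salary: 6 + 9 = 15.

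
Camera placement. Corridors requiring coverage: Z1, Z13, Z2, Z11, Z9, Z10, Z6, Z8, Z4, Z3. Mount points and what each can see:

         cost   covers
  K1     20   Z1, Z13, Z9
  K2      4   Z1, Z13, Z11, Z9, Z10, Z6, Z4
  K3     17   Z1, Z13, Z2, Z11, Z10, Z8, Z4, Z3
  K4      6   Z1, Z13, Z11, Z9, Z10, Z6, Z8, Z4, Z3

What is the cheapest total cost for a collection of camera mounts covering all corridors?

21

K2, K3 cover every corridor at cost 4 + 17 = 21.
Any cover uses at least 2 camera mounts; among all covering selections none totals below 21.
Greedy by coverage-per-cost would pick K2, K4, K3 for 27 — worse than the optimum 21.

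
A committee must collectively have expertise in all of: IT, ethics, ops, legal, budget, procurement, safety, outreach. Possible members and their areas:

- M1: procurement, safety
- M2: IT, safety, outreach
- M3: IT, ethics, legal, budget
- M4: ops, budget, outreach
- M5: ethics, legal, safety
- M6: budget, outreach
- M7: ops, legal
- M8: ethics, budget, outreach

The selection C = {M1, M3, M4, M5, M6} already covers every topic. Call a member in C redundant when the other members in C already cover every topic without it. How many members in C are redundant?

Drop M1: procurement uncovered — not redundant.
Drop M3: IT uncovered — not redundant.
Drop M4: ops uncovered — not redundant.
Drop M5: the rest still cover every topic — redundant.
Drop M6: the rest still cover every topic — redundant.
2 redundant: M5, M6.

2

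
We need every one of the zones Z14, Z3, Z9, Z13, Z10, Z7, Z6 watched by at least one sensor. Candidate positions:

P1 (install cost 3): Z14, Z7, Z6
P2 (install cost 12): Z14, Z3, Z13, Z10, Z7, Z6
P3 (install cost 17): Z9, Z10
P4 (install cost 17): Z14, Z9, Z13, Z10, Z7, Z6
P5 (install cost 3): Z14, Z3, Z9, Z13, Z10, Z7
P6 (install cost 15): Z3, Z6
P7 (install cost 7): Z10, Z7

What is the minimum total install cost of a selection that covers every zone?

6

P1, P5 cover every zone at install cost 3 + 3 = 6.
Any cover uses at least 2 sensor positions; among all covering selections none totals below 6.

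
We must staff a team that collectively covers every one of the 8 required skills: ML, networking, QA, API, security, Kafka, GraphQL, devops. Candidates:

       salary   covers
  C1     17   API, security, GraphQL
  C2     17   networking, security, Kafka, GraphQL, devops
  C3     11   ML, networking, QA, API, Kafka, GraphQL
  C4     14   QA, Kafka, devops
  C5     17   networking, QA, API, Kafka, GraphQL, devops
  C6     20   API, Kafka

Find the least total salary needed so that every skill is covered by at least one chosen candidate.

28

C2, C3 cover every skill at salary 17 + 11 = 28.
Any cover uses at least 2 candidates; among all covering selections none totals below 28.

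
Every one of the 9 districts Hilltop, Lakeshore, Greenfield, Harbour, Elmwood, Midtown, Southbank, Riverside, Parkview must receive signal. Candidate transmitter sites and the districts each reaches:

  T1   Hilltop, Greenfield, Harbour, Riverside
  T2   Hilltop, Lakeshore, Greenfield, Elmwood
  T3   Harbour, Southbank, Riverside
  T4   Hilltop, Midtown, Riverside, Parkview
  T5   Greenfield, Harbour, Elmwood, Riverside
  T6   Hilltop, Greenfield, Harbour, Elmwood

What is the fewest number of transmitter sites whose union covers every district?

T2, T3, T4 together cover {Hilltop, Lakeshore, Greenfield, Harbour, Elmwood, Midtown, Southbank, Riverside, Parkview} — every district.
No 2 of the 6 transmitter sites cover everything (all 15 pairs fall short), so 3 is minimum.

3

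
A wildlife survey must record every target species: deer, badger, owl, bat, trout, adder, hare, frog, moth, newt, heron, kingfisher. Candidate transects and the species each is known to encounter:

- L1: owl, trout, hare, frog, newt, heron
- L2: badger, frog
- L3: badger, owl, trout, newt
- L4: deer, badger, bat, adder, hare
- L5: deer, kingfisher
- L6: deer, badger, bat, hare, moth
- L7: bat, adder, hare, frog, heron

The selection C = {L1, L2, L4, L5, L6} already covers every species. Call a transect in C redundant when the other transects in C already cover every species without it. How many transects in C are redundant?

Drop L1: owl, trout, newt, heron uncovered — not redundant.
Drop L2: the rest still cover every species — redundant.
Drop L4: adder uncovered — not redundant.
Drop L5: kingfisher uncovered — not redundant.
Drop L6: moth uncovered — not redundant.
1 redundant: L2.

1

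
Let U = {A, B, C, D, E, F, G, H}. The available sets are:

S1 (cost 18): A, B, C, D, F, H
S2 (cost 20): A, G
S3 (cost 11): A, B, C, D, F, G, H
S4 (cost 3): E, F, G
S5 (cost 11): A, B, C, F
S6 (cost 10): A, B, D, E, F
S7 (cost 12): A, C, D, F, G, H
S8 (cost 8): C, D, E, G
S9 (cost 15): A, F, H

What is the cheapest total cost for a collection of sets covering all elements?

S3, S4 cover every element at cost 11 + 3 = 14.
Any cover uses at least 2 sets; among all covering selections none totals below 14.

14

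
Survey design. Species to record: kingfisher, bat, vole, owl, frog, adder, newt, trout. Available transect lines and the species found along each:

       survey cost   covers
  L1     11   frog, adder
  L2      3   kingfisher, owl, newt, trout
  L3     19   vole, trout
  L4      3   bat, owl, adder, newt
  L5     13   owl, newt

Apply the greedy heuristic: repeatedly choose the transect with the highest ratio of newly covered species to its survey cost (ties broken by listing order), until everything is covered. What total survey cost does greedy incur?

Pick 1: L2 adds 4 new (kingfisher, owl, newt, trout) at survey cost 3 (ratio 4/3).
Pick 2: L4 adds 2 new (bat, adder) at survey cost 3 (ratio 2/3).
Pick 3: L1 adds 1 new (frog) at survey cost 11 (ratio 1/11).
Pick 4: L3 adds 1 new (vole) at survey cost 19 (ratio 1/19).
Greedy total survey cost: 3 + 3 + 11 + 19 = 36.

36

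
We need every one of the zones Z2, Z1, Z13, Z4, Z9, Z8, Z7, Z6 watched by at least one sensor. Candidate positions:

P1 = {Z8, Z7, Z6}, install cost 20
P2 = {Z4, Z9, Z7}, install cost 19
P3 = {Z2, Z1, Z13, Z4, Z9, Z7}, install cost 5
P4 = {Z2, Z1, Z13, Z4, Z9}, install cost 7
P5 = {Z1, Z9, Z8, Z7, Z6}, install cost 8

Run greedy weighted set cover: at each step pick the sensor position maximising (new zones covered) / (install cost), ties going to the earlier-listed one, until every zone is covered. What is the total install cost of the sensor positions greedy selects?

13

Pick 1: P3 adds 6 new (Z2, Z1, Z13, Z4, Z9, Z7) at install cost 5 (ratio 6/5).
Pick 2: P5 adds 2 new (Z8, Z6) at install cost 8 (ratio 2/8).
Greedy total install cost: 5 + 8 = 13.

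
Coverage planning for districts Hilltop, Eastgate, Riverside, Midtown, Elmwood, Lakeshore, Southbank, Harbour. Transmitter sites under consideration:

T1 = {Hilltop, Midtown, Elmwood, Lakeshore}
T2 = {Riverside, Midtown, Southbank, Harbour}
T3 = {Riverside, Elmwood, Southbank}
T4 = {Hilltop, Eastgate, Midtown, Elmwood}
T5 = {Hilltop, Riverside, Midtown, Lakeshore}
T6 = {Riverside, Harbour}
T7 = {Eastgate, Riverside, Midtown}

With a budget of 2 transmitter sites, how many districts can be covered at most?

7

Choosing T1, T2 covers {Hilltop, Riverside, Midtown, Elmwood, Lakeshore, Southbank, Harbour} — 7 districts.
No choice of 2 transmitter sites does better; here Eastgate is left uncovered.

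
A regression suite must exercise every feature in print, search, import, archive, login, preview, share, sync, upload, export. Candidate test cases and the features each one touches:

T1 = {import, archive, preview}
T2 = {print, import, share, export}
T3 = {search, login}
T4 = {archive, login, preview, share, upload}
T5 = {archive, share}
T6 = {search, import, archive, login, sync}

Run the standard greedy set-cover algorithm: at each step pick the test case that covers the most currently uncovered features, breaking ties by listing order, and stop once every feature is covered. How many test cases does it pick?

Pick 1: T4 covers 5 new features (archive, login, preview, share, upload).
Pick 2: T2 covers 3 new features (print, import, export).
Pick 3: T6 covers 2 new features (search, sync).
Greedy uses 3 test cases.

3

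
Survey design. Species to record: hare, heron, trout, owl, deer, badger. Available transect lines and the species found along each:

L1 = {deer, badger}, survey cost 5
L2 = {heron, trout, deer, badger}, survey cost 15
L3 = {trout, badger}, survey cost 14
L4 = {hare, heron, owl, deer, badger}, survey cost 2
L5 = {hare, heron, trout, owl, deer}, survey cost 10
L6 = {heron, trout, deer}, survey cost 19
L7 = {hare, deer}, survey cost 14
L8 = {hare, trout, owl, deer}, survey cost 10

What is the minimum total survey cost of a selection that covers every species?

12

L4, L5 cover every species at survey cost 2 + 10 = 12.
Any cover uses at least 2 transects; among all covering selections none totals below 12.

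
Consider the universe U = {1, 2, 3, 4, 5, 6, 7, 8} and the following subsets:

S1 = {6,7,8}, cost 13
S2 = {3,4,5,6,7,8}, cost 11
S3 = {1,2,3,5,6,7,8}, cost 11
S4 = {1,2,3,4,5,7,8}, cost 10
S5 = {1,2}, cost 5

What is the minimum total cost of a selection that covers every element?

S2, S5 cover every element at cost 11 + 5 = 16.
Any cover uses at least 2 sets; among all covering selections none totals below 16.

16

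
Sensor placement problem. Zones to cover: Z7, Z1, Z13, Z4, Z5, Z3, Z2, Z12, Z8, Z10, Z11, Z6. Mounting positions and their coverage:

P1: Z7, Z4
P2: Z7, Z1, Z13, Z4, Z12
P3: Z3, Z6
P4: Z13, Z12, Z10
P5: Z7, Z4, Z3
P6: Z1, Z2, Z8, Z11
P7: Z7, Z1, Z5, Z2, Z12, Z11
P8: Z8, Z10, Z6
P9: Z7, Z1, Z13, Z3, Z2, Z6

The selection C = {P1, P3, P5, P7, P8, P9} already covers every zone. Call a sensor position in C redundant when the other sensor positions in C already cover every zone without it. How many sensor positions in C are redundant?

Drop P1: the rest still cover every zone — redundant.
Drop P3: the rest still cover every zone — redundant.
Drop P5: the rest still cover every zone — redundant.
Drop P7: Z5, Z12, Z11 uncovered — not redundant.
Drop P8: Z8, Z10 uncovered — not redundant.
Drop P9: Z13 uncovered — not redundant.
3 redundant: P1, P3, P5.

3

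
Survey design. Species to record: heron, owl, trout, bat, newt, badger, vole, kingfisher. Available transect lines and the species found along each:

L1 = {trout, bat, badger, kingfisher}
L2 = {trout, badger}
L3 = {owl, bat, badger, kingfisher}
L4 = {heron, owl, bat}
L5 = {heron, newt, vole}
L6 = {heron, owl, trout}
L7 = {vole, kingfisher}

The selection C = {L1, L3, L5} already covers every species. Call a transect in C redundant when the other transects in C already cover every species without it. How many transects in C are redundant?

0

Drop L1: trout uncovered — not redundant.
Drop L3: owl uncovered — not redundant.
Drop L5: heron, newt, vole uncovered — not redundant.
None of the transects in C is redundant.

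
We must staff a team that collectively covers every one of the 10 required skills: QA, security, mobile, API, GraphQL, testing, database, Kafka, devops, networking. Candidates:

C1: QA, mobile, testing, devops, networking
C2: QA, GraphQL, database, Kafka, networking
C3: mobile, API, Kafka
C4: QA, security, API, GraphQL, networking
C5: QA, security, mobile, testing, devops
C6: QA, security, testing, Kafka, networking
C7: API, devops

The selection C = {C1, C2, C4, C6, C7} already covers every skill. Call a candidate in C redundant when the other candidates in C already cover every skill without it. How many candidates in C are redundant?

Drop C1: mobile uncovered — not redundant.
Drop C2: database uncovered — not redundant.
Drop C4: the rest still cover every skill — redundant.
Drop C6: the rest still cover every skill — redundant.
Drop C7: the rest still cover every skill — redundant.
3 redundant: C4, C6, C7.

3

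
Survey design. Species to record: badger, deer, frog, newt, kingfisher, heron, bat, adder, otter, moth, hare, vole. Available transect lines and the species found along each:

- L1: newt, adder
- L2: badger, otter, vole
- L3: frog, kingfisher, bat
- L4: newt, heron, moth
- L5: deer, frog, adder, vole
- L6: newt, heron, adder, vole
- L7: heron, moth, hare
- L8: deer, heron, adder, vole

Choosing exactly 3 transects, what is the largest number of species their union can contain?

Choosing L2, L3, L4 covers {badger, frog, newt, kingfisher, heron, bat, otter, moth, vole} — 9 species.
No choice of 3 transects does better; here deer, adder, hare are left uncovered.

9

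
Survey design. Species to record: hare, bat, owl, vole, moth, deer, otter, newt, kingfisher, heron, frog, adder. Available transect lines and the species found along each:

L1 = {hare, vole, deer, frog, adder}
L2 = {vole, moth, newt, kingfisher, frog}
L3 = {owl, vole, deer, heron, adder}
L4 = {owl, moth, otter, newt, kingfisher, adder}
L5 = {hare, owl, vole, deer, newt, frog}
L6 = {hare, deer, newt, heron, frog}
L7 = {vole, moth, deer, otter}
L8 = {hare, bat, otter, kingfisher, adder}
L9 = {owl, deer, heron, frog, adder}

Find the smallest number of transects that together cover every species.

L2, L3, L8 together cover {hare, bat, owl, vole, moth, deer, otter, newt, kingfisher, heron, frog, adder} — every species.
No 2 of the 9 transects cover everything (all 36 pairs fall short), so 3 is minimum.
Greedy (largest uncovered first) would take L4, L1, L3, L8 — 4 transects — but 3 suffice.

3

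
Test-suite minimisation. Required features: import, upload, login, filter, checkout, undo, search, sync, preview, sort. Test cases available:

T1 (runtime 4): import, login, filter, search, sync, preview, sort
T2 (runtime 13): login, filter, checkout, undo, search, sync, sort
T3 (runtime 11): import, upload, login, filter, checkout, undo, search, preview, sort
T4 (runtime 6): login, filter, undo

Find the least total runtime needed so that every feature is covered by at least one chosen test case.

T1, T3 cover every feature at runtime 4 + 11 = 15.
Any cover uses at least 2 test cases; among all covering selections none totals below 15.

15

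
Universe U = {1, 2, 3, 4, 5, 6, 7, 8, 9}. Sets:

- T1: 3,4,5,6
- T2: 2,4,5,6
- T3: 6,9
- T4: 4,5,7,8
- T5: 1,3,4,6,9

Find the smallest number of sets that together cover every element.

3

T2, T4, T5 together cover {1, 2, 3, 4, 5, 6, 7, 8, 9} — every element.
No 2 of the 5 sets cover everything (all 10 pairs fall short), so 3 is minimum.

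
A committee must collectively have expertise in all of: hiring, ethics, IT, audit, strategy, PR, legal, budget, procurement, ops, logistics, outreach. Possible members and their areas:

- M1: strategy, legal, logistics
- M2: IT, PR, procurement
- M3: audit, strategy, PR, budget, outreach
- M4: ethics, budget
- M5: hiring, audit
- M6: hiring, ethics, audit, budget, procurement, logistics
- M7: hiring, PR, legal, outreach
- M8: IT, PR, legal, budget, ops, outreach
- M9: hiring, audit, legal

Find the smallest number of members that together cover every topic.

3

M1, M6, M8 together cover {hiring, ethics, IT, audit, strategy, PR, legal, budget, procurement, ops, logistics, outreach} — every topic.
No 2 of the 9 members cover everything (all 36 pairs fall short), so 3 is minimum.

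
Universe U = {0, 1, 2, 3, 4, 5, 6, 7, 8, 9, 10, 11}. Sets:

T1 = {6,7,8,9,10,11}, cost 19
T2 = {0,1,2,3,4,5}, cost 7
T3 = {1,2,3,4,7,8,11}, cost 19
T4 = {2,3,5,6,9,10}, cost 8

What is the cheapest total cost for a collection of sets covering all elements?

26

T1, T2 cover every element at cost 19 + 7 = 26.
Any cover uses at least 2 sets; among all covering selections none totals below 26.
Greedy by coverage-per-cost would pick T2, T4, T1 for 34 — worse than the optimum 26.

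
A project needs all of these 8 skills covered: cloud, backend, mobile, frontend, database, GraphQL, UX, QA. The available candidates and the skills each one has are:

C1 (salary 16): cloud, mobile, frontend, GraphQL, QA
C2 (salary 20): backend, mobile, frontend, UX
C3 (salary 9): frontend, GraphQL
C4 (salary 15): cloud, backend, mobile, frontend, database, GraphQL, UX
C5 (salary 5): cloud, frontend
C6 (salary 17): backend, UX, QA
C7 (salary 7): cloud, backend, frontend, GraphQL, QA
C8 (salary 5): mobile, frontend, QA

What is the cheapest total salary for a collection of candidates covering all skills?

C4, C8 cover every skill at salary 15 + 5 = 20.
Any cover uses at least 2 candidates; among all covering selections none totals below 20.
Greedy by coverage-per-salary would pick C7, C4 for 22 — worse than the optimum 20.

20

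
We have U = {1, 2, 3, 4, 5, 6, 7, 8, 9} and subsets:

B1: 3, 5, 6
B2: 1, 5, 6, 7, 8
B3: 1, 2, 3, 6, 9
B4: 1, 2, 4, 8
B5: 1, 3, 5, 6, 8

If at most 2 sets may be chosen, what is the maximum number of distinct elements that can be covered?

Choosing B2, B3 covers {1, 2, 3, 5, 6, 7, 8, 9} — 8 elements.
No choice of 2 sets does better; here 4 is left uncovered.

8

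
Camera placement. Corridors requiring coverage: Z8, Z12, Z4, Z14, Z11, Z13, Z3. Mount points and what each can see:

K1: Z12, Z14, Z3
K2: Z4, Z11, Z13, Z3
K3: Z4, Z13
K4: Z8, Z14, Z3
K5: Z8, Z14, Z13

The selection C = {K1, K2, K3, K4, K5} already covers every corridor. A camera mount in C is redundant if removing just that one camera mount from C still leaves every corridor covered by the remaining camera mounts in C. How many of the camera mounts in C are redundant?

Drop K1: Z12 uncovered — not redundant.
Drop K2: Z11 uncovered — not redundant.
Drop K3: the rest still cover every corridor — redundant.
Drop K4: the rest still cover every corridor — redundant.
Drop K5: the rest still cover every corridor — redundant.
3 redundant: K3, K4, K5.

3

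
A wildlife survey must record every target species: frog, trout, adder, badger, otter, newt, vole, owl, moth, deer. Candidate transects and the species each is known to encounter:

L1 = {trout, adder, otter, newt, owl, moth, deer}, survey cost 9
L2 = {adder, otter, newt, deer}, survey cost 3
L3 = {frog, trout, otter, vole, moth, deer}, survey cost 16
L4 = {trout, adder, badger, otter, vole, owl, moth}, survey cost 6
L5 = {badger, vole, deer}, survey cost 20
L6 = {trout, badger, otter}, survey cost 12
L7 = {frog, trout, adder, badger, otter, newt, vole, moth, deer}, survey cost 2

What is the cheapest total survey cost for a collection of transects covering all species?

L4, L7 cover every species at survey cost 6 + 2 = 8.
Any cover uses at least 2 transects; among all covering selections none totals below 8.

8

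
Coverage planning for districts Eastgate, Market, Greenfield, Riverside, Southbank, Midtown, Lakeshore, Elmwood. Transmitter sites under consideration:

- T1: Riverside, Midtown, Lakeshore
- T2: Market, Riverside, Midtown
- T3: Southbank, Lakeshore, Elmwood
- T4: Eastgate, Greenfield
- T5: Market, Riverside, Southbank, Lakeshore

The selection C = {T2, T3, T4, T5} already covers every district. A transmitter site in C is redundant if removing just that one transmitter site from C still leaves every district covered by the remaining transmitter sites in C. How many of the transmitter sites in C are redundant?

1

Drop T2: Midtown uncovered — not redundant.
Drop T3: Elmwood uncovered — not redundant.
Drop T4: Eastgate, Greenfield uncovered — not redundant.
Drop T5: the rest still cover every district — redundant.
1 redundant: T5.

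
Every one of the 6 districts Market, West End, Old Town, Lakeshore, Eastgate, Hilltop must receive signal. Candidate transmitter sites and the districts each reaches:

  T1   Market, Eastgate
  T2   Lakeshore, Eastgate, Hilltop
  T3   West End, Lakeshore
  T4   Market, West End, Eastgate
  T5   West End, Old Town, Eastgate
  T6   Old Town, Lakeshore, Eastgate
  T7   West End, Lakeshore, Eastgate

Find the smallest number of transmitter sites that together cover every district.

3

T1, T2, T5 together cover {Market, West End, Old Town, Lakeshore, Eastgate, Hilltop} — every district.
No 2 of the 7 transmitter sites cover everything (all 21 pairs fall short), so 3 is minimum.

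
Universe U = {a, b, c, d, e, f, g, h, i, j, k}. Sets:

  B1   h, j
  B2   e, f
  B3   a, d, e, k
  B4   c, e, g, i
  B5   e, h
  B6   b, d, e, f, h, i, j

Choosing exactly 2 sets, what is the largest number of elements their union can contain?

9

Choosing B3, B6 covers {a, b, d, e, f, h, i, j, k} — 9 elements.
No choice of 2 sets does better; here c, g are left uncovered.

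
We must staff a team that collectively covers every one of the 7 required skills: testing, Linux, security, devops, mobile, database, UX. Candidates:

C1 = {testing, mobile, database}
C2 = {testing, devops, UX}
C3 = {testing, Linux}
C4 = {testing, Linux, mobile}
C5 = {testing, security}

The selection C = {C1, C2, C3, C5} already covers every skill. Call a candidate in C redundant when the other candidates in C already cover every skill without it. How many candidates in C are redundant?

0

Drop C1: mobile, database uncovered — not redundant.
Drop C2: devops, UX uncovered — not redundant.
Drop C3: Linux uncovered — not redundant.
Drop C5: security uncovered — not redundant.
None of the candidates in C is redundant.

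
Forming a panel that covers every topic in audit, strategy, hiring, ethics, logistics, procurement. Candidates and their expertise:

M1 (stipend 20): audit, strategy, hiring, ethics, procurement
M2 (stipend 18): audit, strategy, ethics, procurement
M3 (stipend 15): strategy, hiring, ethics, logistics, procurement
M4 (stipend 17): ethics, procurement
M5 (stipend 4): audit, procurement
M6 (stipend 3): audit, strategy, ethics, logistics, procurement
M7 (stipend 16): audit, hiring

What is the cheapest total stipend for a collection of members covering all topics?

M3, M6 cover every topic at stipend 15 + 3 = 18.
Any cover uses at least 2 members; among all covering selections none totals below 18.

18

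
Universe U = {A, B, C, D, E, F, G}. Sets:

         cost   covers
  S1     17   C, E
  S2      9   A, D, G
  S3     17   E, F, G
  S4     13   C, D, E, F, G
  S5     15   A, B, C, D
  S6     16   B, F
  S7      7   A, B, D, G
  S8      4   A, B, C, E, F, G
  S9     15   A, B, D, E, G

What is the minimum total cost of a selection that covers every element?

S7, S8 cover every element at cost 7 + 4 = 11.
Any cover uses at least 2 sets; among all covering selections none totals below 11.

11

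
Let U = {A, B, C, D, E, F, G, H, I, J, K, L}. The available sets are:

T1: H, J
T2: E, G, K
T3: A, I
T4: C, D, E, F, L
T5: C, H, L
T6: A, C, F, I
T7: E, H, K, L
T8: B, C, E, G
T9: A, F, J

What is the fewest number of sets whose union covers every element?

T1, T2, T3, T4, T8 together cover {A, B, C, D, E, F, G, H, I, J, K, L} — every element.
No 4 of the 9 sets cover everything (all 126 size-4 selections fall short), so 5 is minimum.

5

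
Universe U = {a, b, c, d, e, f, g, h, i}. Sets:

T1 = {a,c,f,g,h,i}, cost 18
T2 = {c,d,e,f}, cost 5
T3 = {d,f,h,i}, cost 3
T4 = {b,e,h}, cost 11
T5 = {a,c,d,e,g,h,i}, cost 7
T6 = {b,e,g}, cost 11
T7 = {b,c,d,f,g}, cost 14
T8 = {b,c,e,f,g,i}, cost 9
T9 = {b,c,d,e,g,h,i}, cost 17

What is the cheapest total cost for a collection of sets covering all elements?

16

T5, T8 cover every element at cost 7 + 9 = 16.
Any cover uses at least 2 sets; among all covering selections none totals below 16.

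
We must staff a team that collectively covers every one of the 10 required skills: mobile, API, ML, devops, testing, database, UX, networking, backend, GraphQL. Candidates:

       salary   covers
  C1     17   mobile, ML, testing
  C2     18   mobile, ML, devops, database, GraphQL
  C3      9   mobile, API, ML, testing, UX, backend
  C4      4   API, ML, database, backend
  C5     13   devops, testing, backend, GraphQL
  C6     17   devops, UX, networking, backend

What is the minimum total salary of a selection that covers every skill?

C3, C4, C5, C6 cover every skill at salary 9 + 4 + 13 + 17 = 43.
Any cover uses at least 3 candidates; among all covering selections none totals below 43.

43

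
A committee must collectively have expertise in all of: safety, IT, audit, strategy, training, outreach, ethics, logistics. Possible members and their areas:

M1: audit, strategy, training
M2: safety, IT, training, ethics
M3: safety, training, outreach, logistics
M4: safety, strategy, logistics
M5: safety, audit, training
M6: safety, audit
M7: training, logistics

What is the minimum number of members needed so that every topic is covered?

M1, M2, M3 together cover {safety, IT, audit, strategy, training, outreach, ethics, logistics} — every topic.
No 2 of the 7 members cover everything (all 21 pairs fall short), so 3 is minimum.

3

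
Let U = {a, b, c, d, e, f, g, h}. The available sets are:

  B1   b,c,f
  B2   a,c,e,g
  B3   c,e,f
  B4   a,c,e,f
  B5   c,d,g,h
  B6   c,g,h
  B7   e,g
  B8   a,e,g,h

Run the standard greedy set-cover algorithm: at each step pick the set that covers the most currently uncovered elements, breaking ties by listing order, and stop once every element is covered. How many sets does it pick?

3

Pick 1: B2 covers 4 new elements (a, c, e, g).
Pick 2: B1 covers 2 new elements (b, f).
Pick 3: B5 covers 2 new elements (d, h).
Greedy uses 3 sets.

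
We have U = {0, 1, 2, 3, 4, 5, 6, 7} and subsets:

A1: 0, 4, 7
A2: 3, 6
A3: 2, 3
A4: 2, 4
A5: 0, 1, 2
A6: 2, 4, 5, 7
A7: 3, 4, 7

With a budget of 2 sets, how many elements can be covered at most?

6

Choosing A2, A6 covers {2, 3, 4, 5, 6, 7} — 6 elements.
No choice of 2 sets does better; here 0, 1 are left uncovered.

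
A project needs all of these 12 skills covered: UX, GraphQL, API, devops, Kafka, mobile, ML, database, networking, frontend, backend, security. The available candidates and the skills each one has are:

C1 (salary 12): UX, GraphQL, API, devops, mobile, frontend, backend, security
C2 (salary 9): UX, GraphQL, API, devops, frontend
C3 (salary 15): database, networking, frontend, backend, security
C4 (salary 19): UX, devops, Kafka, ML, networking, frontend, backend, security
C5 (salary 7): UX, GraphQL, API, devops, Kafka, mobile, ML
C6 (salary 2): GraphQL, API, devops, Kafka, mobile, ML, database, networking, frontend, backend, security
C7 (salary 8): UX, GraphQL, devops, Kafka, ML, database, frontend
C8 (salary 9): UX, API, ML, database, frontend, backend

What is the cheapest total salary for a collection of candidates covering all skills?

C5, C6 cover every skill at salary 7 + 2 = 9.
Any cover uses at least 2 candidates; among all covering selections none totals below 9.

9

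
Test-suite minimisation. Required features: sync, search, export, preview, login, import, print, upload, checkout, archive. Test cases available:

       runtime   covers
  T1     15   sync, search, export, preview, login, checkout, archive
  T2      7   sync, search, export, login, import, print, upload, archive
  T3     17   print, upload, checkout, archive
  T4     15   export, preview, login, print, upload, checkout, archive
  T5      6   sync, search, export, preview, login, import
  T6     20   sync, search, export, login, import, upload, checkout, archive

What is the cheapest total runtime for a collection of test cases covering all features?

21

T4, T5 cover every feature at runtime 15 + 6 = 21.
Any cover uses at least 2 test cases; among all covering selections none totals below 21.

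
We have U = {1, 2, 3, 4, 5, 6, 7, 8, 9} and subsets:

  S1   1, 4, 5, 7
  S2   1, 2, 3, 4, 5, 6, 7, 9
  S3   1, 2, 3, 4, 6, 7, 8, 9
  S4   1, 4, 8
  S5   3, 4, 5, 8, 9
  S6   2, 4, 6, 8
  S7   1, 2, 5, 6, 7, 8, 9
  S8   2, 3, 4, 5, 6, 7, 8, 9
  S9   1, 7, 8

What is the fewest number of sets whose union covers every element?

S1, S3 together cover {1, 2, 3, 4, 5, 6, 7, 8, 9} — every element.
No single set contains all 9 elements, so 2 is optimal.

2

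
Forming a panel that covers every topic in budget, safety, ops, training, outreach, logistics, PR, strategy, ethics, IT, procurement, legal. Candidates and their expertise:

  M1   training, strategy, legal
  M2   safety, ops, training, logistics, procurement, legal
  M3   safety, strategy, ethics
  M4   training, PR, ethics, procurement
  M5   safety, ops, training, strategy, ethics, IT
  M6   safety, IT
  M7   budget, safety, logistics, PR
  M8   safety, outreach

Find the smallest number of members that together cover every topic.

M2, M5, M7, M8 together cover {budget, safety, ops, training, outreach, logistics, PR, strategy, ethics, IT, procurement, legal} — every topic.
No 3 of the 8 members cover everything (all 56 triples fall short), so 4 is minimum.

4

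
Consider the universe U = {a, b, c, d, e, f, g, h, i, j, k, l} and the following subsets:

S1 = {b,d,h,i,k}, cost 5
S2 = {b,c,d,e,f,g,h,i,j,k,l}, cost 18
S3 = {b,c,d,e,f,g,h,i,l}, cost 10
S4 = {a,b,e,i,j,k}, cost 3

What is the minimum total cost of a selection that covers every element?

S3, S4 cover every element at cost 10 + 3 = 13.
Any cover uses at least 2 sets; among all covering selections none totals below 13.

13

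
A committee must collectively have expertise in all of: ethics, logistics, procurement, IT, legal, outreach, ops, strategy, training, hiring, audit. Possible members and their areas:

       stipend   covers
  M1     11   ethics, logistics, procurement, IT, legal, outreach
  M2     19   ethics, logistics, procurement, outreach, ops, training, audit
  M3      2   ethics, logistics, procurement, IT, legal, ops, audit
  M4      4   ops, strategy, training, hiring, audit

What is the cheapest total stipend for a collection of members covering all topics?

M1, M4 cover every topic at stipend 11 + 4 = 15.
Any cover uses at least 2 members; among all covering selections none totals below 15.
Greedy by coverage-per-stipend would pick M3, M4, M1 for 17 — worse than the optimum 15.

15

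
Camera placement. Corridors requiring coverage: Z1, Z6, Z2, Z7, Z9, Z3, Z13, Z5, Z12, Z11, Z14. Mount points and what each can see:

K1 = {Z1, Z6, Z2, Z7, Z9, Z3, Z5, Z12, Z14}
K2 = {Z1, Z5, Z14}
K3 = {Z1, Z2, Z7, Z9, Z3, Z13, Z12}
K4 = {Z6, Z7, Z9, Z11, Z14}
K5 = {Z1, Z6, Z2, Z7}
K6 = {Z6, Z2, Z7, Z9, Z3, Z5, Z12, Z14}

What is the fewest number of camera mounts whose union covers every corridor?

K1, K3, K4 together cover {Z1, Z6, Z2, Z7, Z9, Z3, Z13, Z5, Z12, Z11, Z14} — every corridor.
No 2 of the 6 camera mounts cover everything (all 15 pairs fall short), so 3 is minimum.

3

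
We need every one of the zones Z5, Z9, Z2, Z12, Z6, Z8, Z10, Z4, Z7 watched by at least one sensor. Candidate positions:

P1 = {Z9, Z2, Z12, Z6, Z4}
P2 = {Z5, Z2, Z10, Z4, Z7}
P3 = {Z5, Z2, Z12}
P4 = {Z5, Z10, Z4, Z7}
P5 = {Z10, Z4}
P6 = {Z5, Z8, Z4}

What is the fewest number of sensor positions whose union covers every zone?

3

P1, P2, P6 together cover {Z5, Z9, Z2, Z12, Z6, Z8, Z10, Z4, Z7} — every zone.
No 2 of the 6 sensor positions cover everything (all 15 pairs fall short), so 3 is minimum.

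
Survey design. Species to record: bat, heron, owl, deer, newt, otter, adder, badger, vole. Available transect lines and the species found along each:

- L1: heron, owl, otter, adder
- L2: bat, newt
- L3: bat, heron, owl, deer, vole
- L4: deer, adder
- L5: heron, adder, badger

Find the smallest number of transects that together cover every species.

L1, L2, L3, L5 together cover {bat, heron, owl, deer, newt, otter, adder, badger, vole} — every species.
No 3 of the 5 transects cover everything (all 10 triples fall short), so 4 is minimum.

4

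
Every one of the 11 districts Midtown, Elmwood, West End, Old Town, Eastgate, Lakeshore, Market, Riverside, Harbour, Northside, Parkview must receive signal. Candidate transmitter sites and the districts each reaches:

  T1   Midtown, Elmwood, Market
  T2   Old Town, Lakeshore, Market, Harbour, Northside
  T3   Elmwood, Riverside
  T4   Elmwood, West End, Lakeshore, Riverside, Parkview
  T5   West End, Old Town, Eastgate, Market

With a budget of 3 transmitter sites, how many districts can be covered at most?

Choosing T1, T2, T4 covers {Midtown, Elmwood, West End, Old Town, Lakeshore, Market, Riverside, Harbour, Northside, Parkview} — 10 districts.
No choice of 3 transmitter sites does better; here Eastgate is left uncovered.

10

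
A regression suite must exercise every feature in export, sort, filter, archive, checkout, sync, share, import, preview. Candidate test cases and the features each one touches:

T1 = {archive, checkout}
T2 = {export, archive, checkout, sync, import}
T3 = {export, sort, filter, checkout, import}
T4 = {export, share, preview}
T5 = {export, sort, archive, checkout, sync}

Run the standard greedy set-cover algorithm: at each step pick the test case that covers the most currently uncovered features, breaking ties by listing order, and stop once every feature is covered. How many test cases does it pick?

3

Pick 1: T2 covers 5 new features (export, archive, checkout, sync, import).
Pick 2: T3 covers 2 new features (sort, filter).
Pick 3: T4 covers 2 new features (share, preview).
Greedy uses 3 test cases.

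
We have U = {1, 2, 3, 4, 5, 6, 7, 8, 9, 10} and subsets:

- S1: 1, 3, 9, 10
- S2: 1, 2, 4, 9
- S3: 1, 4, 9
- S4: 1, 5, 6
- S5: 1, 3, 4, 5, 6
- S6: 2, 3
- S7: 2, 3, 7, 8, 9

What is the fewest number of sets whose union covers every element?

3

S1, S5, S7 together cover {1, 2, 3, 4, 5, 6, 7, 8, 9, 10} — every element.
No 2 of the 7 sets cover everything (all 21 pairs fall short), so 3 is minimum.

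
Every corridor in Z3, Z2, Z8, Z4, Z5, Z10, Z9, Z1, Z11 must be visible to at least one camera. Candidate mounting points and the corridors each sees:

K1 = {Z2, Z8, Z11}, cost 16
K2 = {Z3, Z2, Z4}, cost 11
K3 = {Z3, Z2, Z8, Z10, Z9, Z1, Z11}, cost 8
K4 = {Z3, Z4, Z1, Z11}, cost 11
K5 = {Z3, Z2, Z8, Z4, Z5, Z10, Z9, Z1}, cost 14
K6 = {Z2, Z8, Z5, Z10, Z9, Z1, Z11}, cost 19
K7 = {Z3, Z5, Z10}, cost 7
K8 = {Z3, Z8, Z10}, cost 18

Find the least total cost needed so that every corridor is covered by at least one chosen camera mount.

K3, K5 cover every corridor at cost 8 + 14 = 22.
Any cover uses at least 2 camera mounts; among all covering selections none totals below 22.

22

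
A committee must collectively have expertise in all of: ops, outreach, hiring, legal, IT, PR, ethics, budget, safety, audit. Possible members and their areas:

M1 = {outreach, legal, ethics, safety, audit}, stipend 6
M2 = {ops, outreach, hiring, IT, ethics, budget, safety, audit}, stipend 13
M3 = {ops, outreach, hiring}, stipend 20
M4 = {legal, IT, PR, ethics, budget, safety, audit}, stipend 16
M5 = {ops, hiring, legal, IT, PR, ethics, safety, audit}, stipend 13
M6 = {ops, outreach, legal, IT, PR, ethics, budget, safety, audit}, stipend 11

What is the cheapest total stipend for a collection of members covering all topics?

24

M2, M6 cover every topic at stipend 13 + 11 = 24.
Any cover uses at least 2 members; among all covering selections none totals below 24.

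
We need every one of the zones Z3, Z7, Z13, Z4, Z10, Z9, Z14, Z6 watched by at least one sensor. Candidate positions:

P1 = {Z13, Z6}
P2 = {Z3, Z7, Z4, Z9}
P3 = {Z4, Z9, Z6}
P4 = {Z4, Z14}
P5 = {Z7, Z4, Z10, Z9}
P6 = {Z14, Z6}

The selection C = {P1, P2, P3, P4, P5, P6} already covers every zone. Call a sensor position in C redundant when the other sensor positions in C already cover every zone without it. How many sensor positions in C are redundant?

Drop P1: Z13 uncovered — not redundant.
Drop P2: Z3 uncovered — not redundant.
Drop P3: the rest still cover every zone — redundant.
Drop P4: the rest still cover every zone — redundant.
Drop P5: Z10 uncovered — not redundant.
Drop P6: the rest still cover every zone — redundant.
3 redundant: P3, P4, P6.

3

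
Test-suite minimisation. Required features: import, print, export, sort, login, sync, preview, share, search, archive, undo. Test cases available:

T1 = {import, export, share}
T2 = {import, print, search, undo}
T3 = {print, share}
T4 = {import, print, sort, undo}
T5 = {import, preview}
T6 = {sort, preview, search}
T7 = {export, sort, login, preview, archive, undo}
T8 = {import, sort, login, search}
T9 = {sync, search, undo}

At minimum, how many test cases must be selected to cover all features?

4

T1, T2, T7, T9 together cover {import, print, export, sort, login, sync, preview, share, search, archive, undo} — every feature.
No 3 of the 9 test cases cover everything (all 84 triples fall short), so 4 is minimum.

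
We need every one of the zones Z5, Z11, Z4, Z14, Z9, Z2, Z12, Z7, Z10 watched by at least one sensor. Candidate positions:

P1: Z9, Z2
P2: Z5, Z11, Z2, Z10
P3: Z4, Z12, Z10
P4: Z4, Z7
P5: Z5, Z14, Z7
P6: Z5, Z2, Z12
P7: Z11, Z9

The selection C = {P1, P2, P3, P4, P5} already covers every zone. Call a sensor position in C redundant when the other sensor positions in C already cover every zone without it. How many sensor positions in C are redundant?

Drop P1: Z9 uncovered — not redundant.
Drop P2: Z11 uncovered — not redundant.
Drop P3: Z12 uncovered — not redundant.
Drop P4: the rest still cover every zone — redundant.
Drop P5: Z14 uncovered — not redundant.
1 redundant: P4.

1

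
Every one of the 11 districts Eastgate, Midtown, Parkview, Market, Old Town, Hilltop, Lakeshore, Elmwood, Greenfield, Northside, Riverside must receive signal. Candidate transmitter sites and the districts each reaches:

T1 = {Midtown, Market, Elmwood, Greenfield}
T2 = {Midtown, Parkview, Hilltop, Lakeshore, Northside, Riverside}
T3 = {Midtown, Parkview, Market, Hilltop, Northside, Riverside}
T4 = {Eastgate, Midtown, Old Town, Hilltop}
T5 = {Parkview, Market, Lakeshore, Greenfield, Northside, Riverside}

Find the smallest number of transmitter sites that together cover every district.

3

T1, T2, T4 together cover {Eastgate, Midtown, Parkview, Market, Old Town, Hilltop, Lakeshore, Elmwood, Greenfield, Northside, Riverside} — every district.
No 2 of the 5 transmitter sites cover everything (all 10 pairs fall short), so 3 is minimum.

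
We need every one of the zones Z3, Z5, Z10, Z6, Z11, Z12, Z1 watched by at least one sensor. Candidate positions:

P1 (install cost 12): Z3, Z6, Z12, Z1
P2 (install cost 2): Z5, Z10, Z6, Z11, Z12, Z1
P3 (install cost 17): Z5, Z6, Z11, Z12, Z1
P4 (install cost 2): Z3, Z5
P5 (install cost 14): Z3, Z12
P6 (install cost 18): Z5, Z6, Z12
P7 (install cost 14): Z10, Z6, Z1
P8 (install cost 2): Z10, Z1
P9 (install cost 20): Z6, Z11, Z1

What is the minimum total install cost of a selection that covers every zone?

P2, P4 cover every zone at install cost 2 + 2 = 4.
Any cover uses at least 2 sensor positions; among all covering selections none totals below 4.

4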